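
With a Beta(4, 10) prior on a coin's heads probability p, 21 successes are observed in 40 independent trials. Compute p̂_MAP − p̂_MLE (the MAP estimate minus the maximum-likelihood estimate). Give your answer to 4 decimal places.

MAP − MLE = -0.0635

Posterior is Beta(25, 29); MAP = (25−1)/(54−2) = 24/52 ≈ 0.46154.
MLE ignores the prior: p̂_MLE = k/n = 21/40 ≈ 0.52500.
Difference = 24/52 − 21/40 = -33/520 ≈ -0.0635.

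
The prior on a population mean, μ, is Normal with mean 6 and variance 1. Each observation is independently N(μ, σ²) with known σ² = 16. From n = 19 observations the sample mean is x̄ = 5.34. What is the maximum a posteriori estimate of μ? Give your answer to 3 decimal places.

μ̂_MAP = 5.642

n = 19, x̄ = 5.34.
For a Normal prior and Normal likelihood with known variance, the posterior is Normal; its mode equals its mean, the precision-weighted average.
Prior precision 1/σ₀² = 1/1 = 1; data precision n/σ² = 19/16 = 1.1875.
μ̂ = (1·6 + 1.1875·5.34) / (1 + 1.1875) = 12.34125/2.1875 = 9873/1750 ≈ 5.642.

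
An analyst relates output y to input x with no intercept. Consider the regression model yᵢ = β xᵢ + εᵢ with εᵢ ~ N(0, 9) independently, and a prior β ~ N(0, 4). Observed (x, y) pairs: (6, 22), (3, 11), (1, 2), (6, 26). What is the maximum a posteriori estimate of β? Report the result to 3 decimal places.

β̂_MAP = 3.834

log p(β | y) = −Σ(yᵢ − βxᵢ)²/(2·9) − β²/(2·4) + const.
Setting the derivative to zero: Σxᵢ(yᵢ − βxᵢ)/9 − β/4 = 0, so β = Σxᵢyᵢ / (Σxᵢ² + σ²/τ²).
Σxᵢyᵢ = 6·22 + 3·11 + 1·2 + 6·26 = 323; Σxᵢ² = 82; σ²/τ² = 2.25.
β̂_MAP = 323 / (82 + 2.25) = 323/84.25 ≈ 3.834.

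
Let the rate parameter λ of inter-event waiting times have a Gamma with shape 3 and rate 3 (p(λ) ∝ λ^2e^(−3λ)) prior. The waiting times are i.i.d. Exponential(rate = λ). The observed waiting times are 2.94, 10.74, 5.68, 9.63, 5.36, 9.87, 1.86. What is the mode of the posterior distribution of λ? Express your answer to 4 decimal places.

The Exponential(rate=λ) likelihood is ∝ λ^n e^(−λΣtᵢ). Here n = 7 and Σtᵢ = 2.94 + 10.74 + 5.68 + 9.63 + 5.36 + 9.87 + 1.86 = 46.08.
Posterior ∝ λ^2e^(−3λ) · λ^7e^(−46.08λ) = λ^9e^(−49.08λ), i.e. Gamma(10, 49.08).
Mode = (a−1)/b = 9/49.08 ≈ 0.1834.

λ̂_MAP = 0.1834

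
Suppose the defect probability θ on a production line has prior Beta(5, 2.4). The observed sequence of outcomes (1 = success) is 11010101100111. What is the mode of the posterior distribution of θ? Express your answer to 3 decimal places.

θ̂_MAP = 0.670

Prior: Beta(5, 2.4).
Data: 9 successes in 14 trials (from the sequence). The binomial likelihood contributes θ^9(1−θ)^5, so the posterior is Beta(5+9, 2.4+5) = Beta(14, 7.4).
For Beta(a, b) with a, b > 1 the mode is (a−1)/(a+b−2) = 13/19.4 ≈ 0.670.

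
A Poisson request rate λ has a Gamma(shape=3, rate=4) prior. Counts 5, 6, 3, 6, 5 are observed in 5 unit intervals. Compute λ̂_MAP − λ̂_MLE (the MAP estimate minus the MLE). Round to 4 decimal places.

Σxᵢ = 25. Posterior is Gamma(28, 9); MAP = (28−1)/9 = 27/9 ≈ 3.00000.
MLE = x̄ = 25/5 ≈ 5.00000.
Difference = 27/9 − 25/5 = -2 ≈ -2.0000.

MAP − MLE = -2.0000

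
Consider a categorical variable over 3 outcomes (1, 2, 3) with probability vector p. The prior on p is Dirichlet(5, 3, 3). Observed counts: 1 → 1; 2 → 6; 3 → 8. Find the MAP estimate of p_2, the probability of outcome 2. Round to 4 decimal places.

MAP estimate: 0.3478

The posterior is Dirichlet(αᵢ + nᵢ) = Dirichlet(6, 9, 11).
For a Dirichlet(a₁,…,a_K) with all aᵢ > 1, the mode has j-th component (aⱼ − 1)/(Σaᵢ − K).
Here Σaᵢ = 26 and K = 3, so p_2 = (9 − 1)/(26 − 3) = 8/23 ≈ 0.3478.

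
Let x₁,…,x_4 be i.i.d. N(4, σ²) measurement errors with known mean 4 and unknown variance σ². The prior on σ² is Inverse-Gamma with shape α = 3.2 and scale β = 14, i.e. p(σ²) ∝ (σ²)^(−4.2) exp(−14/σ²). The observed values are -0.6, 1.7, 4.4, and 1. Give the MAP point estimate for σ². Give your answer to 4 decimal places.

σ̂²_MAP = 5.1298

Sum of squared deviations about the known mean: SS = (-0.6−4)² + (1.7−4)² + (4.4−4)² + (1−4)² = 35.61.
The Normal likelihood contributes (σ²)^(−n/2) exp(−SS/(2σ²)), so the posterior is Inverse-Gamma(α + n/2, β + SS/2) = Inverse-Gamma(5.2, 31.805).
The mode of Inverse-Gamma(a, b) is b/(a+1) = 31.805/6.2 ≈ 5.1298.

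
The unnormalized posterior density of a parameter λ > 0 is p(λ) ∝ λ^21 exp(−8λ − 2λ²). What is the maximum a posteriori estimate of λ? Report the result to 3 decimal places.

ℓ'(λ) = 21/λ − 8 − 4λ. Setting this to zero and multiplying by λ: 4λ² + 8λ − 21 = 0.
λ = (−8 + √(8² + 4·4·21)) / (2·4) = (−8 + √400) / 8 = (−8 + 20)/8 = 3/2.
ℓ''(λ) = −21/λ² − 4 < 0, confirming a maximum.

λ̂_MAP = 1.500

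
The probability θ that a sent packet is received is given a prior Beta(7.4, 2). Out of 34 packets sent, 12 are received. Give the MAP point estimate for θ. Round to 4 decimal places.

Prior: Beta(7.4, 2).
Data: 12 successes in 34 trials. The binomial likelihood contributes θ^12(1−θ)^22, so the posterior is Beta(7.4+12, 2+22) = Beta(19.4, 24).
For Beta(a, b) with a, b > 1 the mode is (a−1)/(a+b−2) = 18.4/41.4 ≈ 0.4444.

θ̂_MAP = 0.4444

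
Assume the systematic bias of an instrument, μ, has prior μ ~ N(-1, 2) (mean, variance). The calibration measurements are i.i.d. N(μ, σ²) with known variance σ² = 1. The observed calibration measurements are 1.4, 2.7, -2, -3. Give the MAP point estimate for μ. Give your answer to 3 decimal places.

μ̂_MAP = -0.311

n = 4; x̄ = (1.4 + 2.7 + (-2) + (-3))/4 = -0.9/4 = -0.225.
For a Normal prior and Normal likelihood with known variance, the posterior is Normal; its mode equals its mean, the precision-weighted average.
Prior precision 1/σ₀² = 1/2 = 0.5; data precision n/σ² = 4/1 = 4.
μ̂ = (0.5·(-1) + 4·(-0.225)) / (0.5 + 4) = (-1.4)/4.5 = -14/45 ≈ -0.311.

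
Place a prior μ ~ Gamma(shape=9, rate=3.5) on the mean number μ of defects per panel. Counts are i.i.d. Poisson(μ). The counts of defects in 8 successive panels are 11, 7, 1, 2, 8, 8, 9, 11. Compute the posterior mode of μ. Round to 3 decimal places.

Σxᵢ = 11+7+1+2+8+8+9+11 = 57, with n = 8.
Posterior ∝ μ^8e^(−3.5μ) · μ^57e^(−8μ) = μ^65e^(−11.5μ), i.e. Gamma(shape=66, rate=11.5).
The mode of a Gamma(a, b) with a ≥ 1 (shape–rate) is (a−1)/b = 65/11.5 ≈ 5.652.

μ̂_MAP = 5.652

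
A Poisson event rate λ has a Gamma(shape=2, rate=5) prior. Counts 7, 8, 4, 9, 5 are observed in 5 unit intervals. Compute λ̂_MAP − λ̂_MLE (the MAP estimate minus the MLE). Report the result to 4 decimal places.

Σxᵢ = 33. Posterior is Gamma(35, 10); MAP = (35−1)/10 = 34/10 ≈ 3.40000.
MLE = x̄ = 33/5 ≈ 6.60000.
Difference = 34/10 − 33/5 = -16/5 ≈ -3.2000.

MAP − MLE = -3.2000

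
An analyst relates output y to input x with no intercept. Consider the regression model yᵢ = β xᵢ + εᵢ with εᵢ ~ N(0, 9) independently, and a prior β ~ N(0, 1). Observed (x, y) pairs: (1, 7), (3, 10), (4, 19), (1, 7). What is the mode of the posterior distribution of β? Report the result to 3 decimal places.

log p(β | y) = −Σ(yᵢ − βxᵢ)²/(2·9) − β²/(2·1) + const.
Setting the derivative to zero: Σxᵢ(yᵢ − βxᵢ)/9 − β/1 = 0, so β = Σxᵢyᵢ / (Σxᵢ² + σ²/τ²).
Σxᵢyᵢ = 1·7 + 3·10 + 4·19 + 1·7 = 120; Σxᵢ² = 27; σ²/τ² = 9.
β̂_MAP = 120 / (27 + 9) = 120/36 ≈ 3.333.

β̂_MAP = 3.333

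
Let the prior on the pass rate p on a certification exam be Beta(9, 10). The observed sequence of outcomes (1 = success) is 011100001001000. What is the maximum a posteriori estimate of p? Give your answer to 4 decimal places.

p̂_MAP = 0.4063

Prior: Beta(9, 10).
Data: 5 successes in 15 trials (from the sequence). The binomial likelihood contributes p^5(1−p)^10, so the posterior is Beta(9+5, 10+10) = Beta(14, 20).
For Beta(a, b) with a, b > 1 the mode is (a−1)/(a+b−2) = 13/32 ≈ 0.4063.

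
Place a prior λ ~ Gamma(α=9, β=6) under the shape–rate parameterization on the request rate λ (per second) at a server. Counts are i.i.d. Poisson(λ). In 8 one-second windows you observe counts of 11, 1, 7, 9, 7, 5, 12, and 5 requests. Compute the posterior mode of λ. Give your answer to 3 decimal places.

Σxᵢ = 11+1+7+9+7+5+12+5 = 57, with n = 8.
Posterior ∝ λ^8e^(−6λ) · λ^57e^(−8λ) = λ^65e^(−14λ), i.e. Gamma(shape=66, rate=14).
The mode of a Gamma(a, b) with a ≥ 1 (shape–rate) is (a−1)/b = 65/14 ≈ 4.643.

λ̂_MAP = 4.643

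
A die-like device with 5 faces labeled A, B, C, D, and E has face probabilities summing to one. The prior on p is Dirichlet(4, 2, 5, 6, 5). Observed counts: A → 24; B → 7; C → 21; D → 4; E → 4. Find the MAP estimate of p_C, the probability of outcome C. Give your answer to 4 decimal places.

The posterior is Dirichlet(αᵢ + nᵢ) = Dirichlet(28, 9, 26, 10, 9).
For a Dirichlet(a₁,…,a_K) with all aᵢ > 1, the mode has j-th component (aⱼ − 1)/(Σaᵢ − K).
Here Σaᵢ = 82 and K = 5, so p_C = (26 − 1)/(82 − 5) = 25/77 ≈ 0.3247.

MAP estimate of p_C = 0.3247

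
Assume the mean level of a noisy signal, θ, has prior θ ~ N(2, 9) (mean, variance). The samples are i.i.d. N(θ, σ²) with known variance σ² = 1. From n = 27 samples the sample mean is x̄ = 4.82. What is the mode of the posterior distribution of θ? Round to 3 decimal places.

n = 27, x̄ = 4.82.
For a Normal prior and Normal likelihood with known variance, the posterior is Normal; its mode equals its mean, the precision-weighted average.
Prior precision 1/σ₀² = 1/9; data precision n/σ² = 27/1 = 27.
θ̂ = ((1/9)·2 + 27·4.82) / (1/9 + 27) = (58663/450)/(244/9) = 58663/12200 ≈ 4.808.

θ̂_MAP = 4.808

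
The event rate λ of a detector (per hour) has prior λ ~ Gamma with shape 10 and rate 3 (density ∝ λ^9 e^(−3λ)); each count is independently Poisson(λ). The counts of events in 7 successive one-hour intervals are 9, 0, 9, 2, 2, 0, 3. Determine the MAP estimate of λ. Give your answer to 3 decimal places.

Σxᵢ = 9+0+9+2+2+0+3 = 25, with n = 7.
Posterior ∝ λ^9e^(−3λ) · λ^25e^(−7λ) = λ^34e^(−10λ), i.e. Gamma(shape=35, rate=10).
The mode of a Gamma(a, b) with a ≥ 1 (shape–rate) is (a−1)/b = 34/10 ≈ 3.400.

λ̂_MAP = 3.400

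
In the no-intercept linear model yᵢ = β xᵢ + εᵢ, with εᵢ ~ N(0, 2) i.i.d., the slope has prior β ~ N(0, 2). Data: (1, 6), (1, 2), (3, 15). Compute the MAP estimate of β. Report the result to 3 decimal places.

β̂_MAP = 4.417

log p(β | y) = −Σ(yᵢ − βxᵢ)²/(2·2) − β²/(2·2) + const.
Setting the derivative to zero: Σxᵢ(yᵢ − βxᵢ)/2 − β/2 = 0, so β = Σxᵢyᵢ / (Σxᵢ² + σ²/τ²).
Σxᵢyᵢ = 1·6 + 1·2 + 3·15 = 53; Σxᵢ² = 11; σ²/τ² = 1.
β̂_MAP = 53 / (11 + 1) = 53/12 ≈ 4.417.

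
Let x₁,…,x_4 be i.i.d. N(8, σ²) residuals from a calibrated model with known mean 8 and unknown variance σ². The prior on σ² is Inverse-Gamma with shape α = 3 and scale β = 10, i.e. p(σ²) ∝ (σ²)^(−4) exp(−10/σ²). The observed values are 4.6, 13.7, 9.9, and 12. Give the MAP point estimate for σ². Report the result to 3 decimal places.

Sum of squared deviations about the known mean: SS = (4.6−8)² + (13.7−8)² + (9.9−8)² + (12−8)² = 63.66.
The Normal likelihood contributes (σ²)^(−n/2) exp(−SS/(2σ²)), so the posterior is Inverse-Gamma(α + n/2, β + SS/2) = Inverse-Gamma(5, 41.83).
The mode of Inverse-Gamma(a, b) is b/(a+1) = 41.83/6 ≈ 6.972.

σ̂²_MAP = 6.972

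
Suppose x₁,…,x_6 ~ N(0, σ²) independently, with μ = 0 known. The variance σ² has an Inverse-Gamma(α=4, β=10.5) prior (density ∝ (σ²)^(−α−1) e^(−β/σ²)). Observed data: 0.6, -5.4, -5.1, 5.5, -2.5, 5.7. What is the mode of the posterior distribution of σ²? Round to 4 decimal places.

σ̂²_MAP = 9.0950

Sum of squared deviations about the known mean: SS = (0.6−0)² + (-5.4−0)² + (-5.1−0)² + (5.5−0)² + (-2.5−0)² + (5.7−0)² = 124.52.
The Normal likelihood contributes (σ²)^(−n/2) exp(−SS/(2σ²)), so the posterior is Inverse-Gamma(α + n/2, β + SS/2) = Inverse-Gamma(7, 72.76).
The mode of Inverse-Gamma(a, b) is b/(a+1) = 72.76/8 ≈ 9.0950.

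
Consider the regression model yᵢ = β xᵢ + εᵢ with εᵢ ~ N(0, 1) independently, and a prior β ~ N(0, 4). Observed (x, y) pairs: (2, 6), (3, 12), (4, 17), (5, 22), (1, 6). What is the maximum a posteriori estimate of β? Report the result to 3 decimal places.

β̂_MAP = 4.199

log p(β | y) = −Σ(yᵢ − βxᵢ)²/(2·1) − β²/(2·4) + const.
Setting the derivative to zero: Σxᵢ(yᵢ − βxᵢ)/1 − β/4 = 0, so β = Σxᵢyᵢ / (Σxᵢ² + σ²/τ²).
Σxᵢyᵢ = 2·6 + 3·12 + 4·17 + 5·22 + 1·6 = 232; Σxᵢ² = 55; σ²/τ² = 0.25.
β̂_MAP = 232 / (55 + 0.25) = 232/55.25 ≈ 4.199.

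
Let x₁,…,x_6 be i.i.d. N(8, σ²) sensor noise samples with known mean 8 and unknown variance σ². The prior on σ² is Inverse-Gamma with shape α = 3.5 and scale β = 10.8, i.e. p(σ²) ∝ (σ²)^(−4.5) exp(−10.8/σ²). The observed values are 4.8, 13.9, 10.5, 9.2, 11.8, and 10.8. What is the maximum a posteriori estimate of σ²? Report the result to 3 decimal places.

Sum of squared deviations about the known mean: SS = (4.8−8)² + (13.9−8)² + (10.5−8)² + (9.2−8)² + (11.8−8)² + (10.8−8)² = 75.02.
The Normal likelihood contributes (σ²)^(−n/2) exp(−SS/(2σ²)), so the posterior is Inverse-Gamma(α + n/2, β + SS/2) = Inverse-Gamma(6.5, 48.31).
The mode of Inverse-Gamma(a, b) is b/(a+1) = 48.31/7.5 ≈ 6.441.

σ̂²_MAP = 6.441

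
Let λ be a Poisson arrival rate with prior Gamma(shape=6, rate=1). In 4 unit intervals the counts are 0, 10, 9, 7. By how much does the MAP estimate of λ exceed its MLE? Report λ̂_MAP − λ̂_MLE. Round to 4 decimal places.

MAP − MLE = -0.3000

Σxᵢ = 26. Posterior is Gamma(32, 5); MAP = (32−1)/5 = 31/5 ≈ 6.20000.
MLE = x̄ = 26/4 ≈ 6.50000.
Difference = 31/5 − 26/4 = -3/10 ≈ -0.3000.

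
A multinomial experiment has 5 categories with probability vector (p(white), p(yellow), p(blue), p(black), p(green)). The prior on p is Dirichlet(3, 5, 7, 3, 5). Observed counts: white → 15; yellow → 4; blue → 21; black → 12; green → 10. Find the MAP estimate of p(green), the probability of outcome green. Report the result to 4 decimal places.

MAP estimate of p(green) = 0.1750

The posterior is Dirichlet(αᵢ + nᵢ) = Dirichlet(18, 9, 28, 15, 15).
For a Dirichlet(a₁,…,a_K) with all aᵢ > 1, the mode has j-th component (aⱼ − 1)/(Σaᵢ − K).
Here Σaᵢ = 85 and K = 5, so p(green) = (15 − 1)/(85 − 5) = 14/80 ≈ 0.1750.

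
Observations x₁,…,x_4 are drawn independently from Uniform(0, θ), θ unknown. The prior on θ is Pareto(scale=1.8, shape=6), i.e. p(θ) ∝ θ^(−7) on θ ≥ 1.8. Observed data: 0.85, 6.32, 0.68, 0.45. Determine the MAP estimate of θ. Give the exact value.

The Uniform(0, θ) likelihood is θ^(−n) for θ ≥ max(xᵢ), zero otherwise. Here max(xᵢ) = 6.32.
Posterior ∝ θ^(−7) · θ^(−4) = θ^(−11) on θ ≥ max(1.8, 6.32) = 6.32.
This density is strictly decreasing in θ, so the posterior mode lies at the lower boundary of the support.

θ̂_MAP = 6.32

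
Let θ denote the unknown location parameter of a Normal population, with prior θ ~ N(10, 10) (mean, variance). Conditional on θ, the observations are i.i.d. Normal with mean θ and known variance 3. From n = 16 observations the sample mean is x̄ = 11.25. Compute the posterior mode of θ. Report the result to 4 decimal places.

θ̂_MAP = 11.2270

n = 16, x̄ = 11.25.
For a Normal prior and Normal likelihood with known variance, the posterior is Normal; its mode equals its mean, the precision-weighted average.
Prior precision 1/σ₀² = 1/10 = 0.1; data precision n/σ² = 16/3.
θ̂ = (0.1·10 + (16/3)·11.25) / (0.1 + 16/3) = 61/(163/30) = 1830/163 ≈ 11.2270.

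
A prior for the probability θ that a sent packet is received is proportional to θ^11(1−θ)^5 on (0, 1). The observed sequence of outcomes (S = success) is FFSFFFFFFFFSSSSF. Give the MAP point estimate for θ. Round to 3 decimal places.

The prior density ∝ θ^11(1−θ)^5 is the kernel of Beta(12, 6).
Data: 5 successes in 16 trials (from the sequence). The binomial likelihood contributes θ^5(1−θ)^11, so the posterior is Beta(12+5, 6+11) = Beta(17, 17).
For Beta(a, b) with a, b > 1 the mode is (a−1)/(a+b−2) = 16/32 ≈ 0.500.

θ̂_MAP = 0.500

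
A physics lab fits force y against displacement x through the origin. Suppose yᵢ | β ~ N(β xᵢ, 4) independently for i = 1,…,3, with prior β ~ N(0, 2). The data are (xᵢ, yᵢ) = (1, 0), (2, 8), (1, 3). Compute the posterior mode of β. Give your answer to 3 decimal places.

β̂_MAP = 2.375

log p(β | y) = −Σ(yᵢ − βxᵢ)²/(2·4) − β²/(2·2) + const.
Setting the derivative to zero: Σxᵢ(yᵢ − βxᵢ)/4 − β/2 = 0, so β = Σxᵢyᵢ / (Σxᵢ² + σ²/τ²).
Σxᵢyᵢ = 1·0 + 2·8 + 1·3 = 19; Σxᵢ² = 6; σ²/τ² = 2.
β̂_MAP = 19 / (6 + 2) = 19/8 ≈ 2.375.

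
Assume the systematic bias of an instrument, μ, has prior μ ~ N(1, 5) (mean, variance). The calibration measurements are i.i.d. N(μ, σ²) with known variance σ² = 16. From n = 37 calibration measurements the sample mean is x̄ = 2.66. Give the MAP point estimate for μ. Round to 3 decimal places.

μ̂_MAP = 2.528

n = 37, x̄ = 2.66.
For a Normal prior and Normal likelihood with known variance, the posterior is Normal; its mode equals its mean, the precision-weighted average.
Prior precision 1/σ₀² = 1/5 = 0.2; data precision n/σ² = 37/16 = 2.3125.
μ̂ = (0.2·1 + 2.3125·2.66) / (0.2 + 2.3125) = 6.35125/2.5125 = 5081/2010 ≈ 2.528.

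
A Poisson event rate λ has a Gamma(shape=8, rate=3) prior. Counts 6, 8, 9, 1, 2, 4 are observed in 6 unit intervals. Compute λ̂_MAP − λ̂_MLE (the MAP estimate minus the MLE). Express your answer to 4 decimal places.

Σxᵢ = 30. Posterior is Gamma(38, 9); MAP = (38−1)/9 = 37/9 ≈ 4.11111.
MLE = x̄ = 30/6 ≈ 5.00000.
Difference = 37/9 − 30/6 = -8/9 ≈ -0.8889.

MAP − MLE = -0.8889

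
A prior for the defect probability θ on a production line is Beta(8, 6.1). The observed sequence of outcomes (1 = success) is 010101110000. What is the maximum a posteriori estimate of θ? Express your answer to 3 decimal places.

Prior: Beta(8, 6.1).
Data: 5 successes in 12 trials (from the sequence). The binomial likelihood contributes θ^5(1−θ)^7, so the posterior is Beta(8+5, 6.1+7) = Beta(13, 13.1).
For Beta(a, b) with a, b > 1 the mode is (a−1)/(a+b−2) = 12/24.1 ≈ 0.498.

θ̂_MAP = 0.498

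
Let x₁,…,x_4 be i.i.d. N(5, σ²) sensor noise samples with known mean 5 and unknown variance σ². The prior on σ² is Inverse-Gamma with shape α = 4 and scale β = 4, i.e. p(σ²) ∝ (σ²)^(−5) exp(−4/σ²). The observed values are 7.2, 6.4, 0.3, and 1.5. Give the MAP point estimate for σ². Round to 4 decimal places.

σ̂²_MAP = 3.5100

Sum of squared deviations about the known mean: SS = (7.2−5)² + (6.4−5)² + (0.3−5)² + (1.5−5)² = 41.14.
The Normal likelihood contributes (σ²)^(−n/2) exp(−SS/(2σ²)), so the posterior is Inverse-Gamma(α + n/2, β + SS/2) = Inverse-Gamma(6, 24.57).
The mode of Inverse-Gamma(a, b) is b/(a+1) = 24.57/7 ≈ 3.5100.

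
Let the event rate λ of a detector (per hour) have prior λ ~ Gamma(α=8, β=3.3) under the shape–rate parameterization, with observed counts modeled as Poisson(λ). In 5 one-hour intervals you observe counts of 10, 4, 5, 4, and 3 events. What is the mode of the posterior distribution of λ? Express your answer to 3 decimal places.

λ̂_MAP = 3.976

Σxᵢ = 10+4+5+4+3 = 26, with n = 5.
Posterior ∝ λ^7e^(−3.3λ) · λ^26e^(−5λ) = λ^33e^(−8.3λ), i.e. Gamma(shape=34, rate=8.3).
The mode of a Gamma(a, b) with a ≥ 1 (shape–rate) is (a−1)/b = 33/8.3 ≈ 3.976.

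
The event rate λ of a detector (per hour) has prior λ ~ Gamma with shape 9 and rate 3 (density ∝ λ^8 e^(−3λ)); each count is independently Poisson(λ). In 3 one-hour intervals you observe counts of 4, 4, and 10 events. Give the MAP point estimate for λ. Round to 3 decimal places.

Σxᵢ = 4+4+10 = 18, with n = 3.
Posterior ∝ λ^8e^(−3λ) · λ^18e^(−3λ) = λ^26e^(−6λ), i.e. Gamma(shape=27, rate=6).
The mode of a Gamma(a, b) with a ≥ 1 (shape–rate) is (a−1)/b = 26/6 ≈ 4.333.

λ̂_MAP = 4.333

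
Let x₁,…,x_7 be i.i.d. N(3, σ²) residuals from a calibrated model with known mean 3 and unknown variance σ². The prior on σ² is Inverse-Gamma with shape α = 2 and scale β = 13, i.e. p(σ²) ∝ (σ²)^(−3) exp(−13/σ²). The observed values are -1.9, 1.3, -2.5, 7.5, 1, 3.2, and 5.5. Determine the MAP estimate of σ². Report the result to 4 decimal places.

σ̂²_MAP = 8.7454

Sum of squared deviations about the known mean: SS = (-1.9−3)² + (1.3−3)² + (-2.5−3)² + (7.5−3)² + (1−3)² + (3.2−3)² + (5.5−3)² = 87.69.
The Normal likelihood contributes (σ²)^(−n/2) exp(−SS/(2σ²)), so the posterior is Inverse-Gamma(α + n/2, β + SS/2) = Inverse-Gamma(5.5, 56.845).
The mode of Inverse-Gamma(a, b) is b/(a+1) = 56.845/6.5 ≈ 8.7454.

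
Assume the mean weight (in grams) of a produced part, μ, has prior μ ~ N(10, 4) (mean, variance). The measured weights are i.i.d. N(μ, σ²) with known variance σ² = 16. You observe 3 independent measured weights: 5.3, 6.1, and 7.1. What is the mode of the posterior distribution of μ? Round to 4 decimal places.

n = 3; x̄ = (5.3 + 6.1 + 7.1)/3 = 18.5/3 = 37/6 ≈ 6.1667.
For a Normal prior and Normal likelihood with known variance, the posterior is Normal; its mode equals its mean, the precision-weighted average.
Prior precision 1/σ₀² = 1/4 = 0.25; data precision n/σ² = 3/16 = 0.1875.
μ̂ = (0.25·10 + 0.1875·(37/6)) / (0.25 + 0.1875) = 3.65625/0.4375 = 117/14 ≈ 8.3571.

μ̂_MAP = 8.3571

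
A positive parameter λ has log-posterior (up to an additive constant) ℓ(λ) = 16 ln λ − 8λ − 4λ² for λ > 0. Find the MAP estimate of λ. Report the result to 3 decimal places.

ℓ'(λ) = 16/λ − 8 − 8λ. Setting this to zero and multiplying by λ: 8λ² + 8λ − 16 = 0.
λ = (−8 + √(8² + 4·8·16)) / (2·8) = (−8 + √576) / 16 = (−8 + 24)/16 = 1.
ℓ''(λ) = −16/λ² − 8 < 0, confirming a maximum.

λ̂_MAP = 1.000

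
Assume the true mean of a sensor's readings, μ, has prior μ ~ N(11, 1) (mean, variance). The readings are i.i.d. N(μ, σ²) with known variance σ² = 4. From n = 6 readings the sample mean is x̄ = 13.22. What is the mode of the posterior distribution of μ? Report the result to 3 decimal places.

n = 6, x̄ = 13.22.
For a Normal prior and Normal likelihood with known variance, the posterior is Normal; its mode equals its mean, the precision-weighted average.
Prior precision 1/σ₀² = 1/1 = 1; data precision n/σ² = 6/4 = 1.5.
μ̂ = (1·11 + 1.5·13.22) / (1 + 1.5) = 30.83/2.5 = 12.332.

μ̂_MAP = 12.332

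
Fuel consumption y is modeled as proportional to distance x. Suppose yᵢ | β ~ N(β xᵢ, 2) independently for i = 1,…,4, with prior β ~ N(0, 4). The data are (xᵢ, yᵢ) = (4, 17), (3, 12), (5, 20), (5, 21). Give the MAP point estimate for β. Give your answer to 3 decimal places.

β̂_MAP = 4.093

log p(β | y) = −Σ(yᵢ − βxᵢ)²/(2·2) − β²/(2·4) + const.
Setting the derivative to zero: Σxᵢ(yᵢ − βxᵢ)/2 − β/4 = 0, so β = Σxᵢyᵢ / (Σxᵢ² + σ²/τ²).
Σxᵢyᵢ = 4·17 + 3·12 + 5·20 + 5·21 = 309; Σxᵢ² = 75; σ²/τ² = 0.5.
β̂_MAP = 309 / (75 + 0.5) = 309/75.5 ≈ 4.093.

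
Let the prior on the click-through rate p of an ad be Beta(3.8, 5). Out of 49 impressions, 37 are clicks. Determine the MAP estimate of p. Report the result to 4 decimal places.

p̂_MAP = 0.7133

Prior: Beta(3.8, 5).
Data: 37 successes in 49 trials. The binomial likelihood contributes p^37(1−p)^12, so the posterior is Beta(3.8+37, 5+12) = Beta(40.8, 17).
For Beta(a, b) with a, b > 1 the mode is (a−1)/(a+b−2) = 39.8/55.8 ≈ 0.7133.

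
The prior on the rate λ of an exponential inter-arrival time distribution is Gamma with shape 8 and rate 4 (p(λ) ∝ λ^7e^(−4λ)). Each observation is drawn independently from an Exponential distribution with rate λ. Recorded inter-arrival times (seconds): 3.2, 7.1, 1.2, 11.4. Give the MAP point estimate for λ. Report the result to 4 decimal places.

The Exponential(rate=λ) likelihood is ∝ λ^n e^(−λΣtᵢ). Here n = 4 and Σtᵢ = 3.2 + 7.1 + 1.2 + 11.4 = 22.9.
Posterior ∝ λ^7e^(−4λ) · λ^4e^(−22.9λ) = λ^11e^(−26.9λ), i.e. Gamma(12, 26.9).
Mode = (a−1)/b = 11/26.9 ≈ 0.4089.

λ̂_MAP = 0.4089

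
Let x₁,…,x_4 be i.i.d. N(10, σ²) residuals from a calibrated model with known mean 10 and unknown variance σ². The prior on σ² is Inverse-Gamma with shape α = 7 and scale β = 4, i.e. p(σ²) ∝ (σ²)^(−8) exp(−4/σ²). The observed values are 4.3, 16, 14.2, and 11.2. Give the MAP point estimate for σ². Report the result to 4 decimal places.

Sum of squared deviations about the known mean: SS = (4.3−10)² + (16−10)² + (14.2−10)² + (11.2−10)² = 87.57.
The Normal likelihood contributes (σ²)^(−n/2) exp(−SS/(2σ²)), so the posterior is Inverse-Gamma(α + n/2, β + SS/2) = Inverse-Gamma(9, 47.785).
The mode of Inverse-Gamma(a, b) is b/(a+1) = 47.785/10 ≈ 4.7785.

σ̂²_MAP = 4.7785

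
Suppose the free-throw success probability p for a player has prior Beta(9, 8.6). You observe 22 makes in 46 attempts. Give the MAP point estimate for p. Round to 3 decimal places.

Prior: Beta(9, 8.6).
Data: 22 successes in 46 trials. The binomial likelihood contributes p^22(1−p)^24, so the posterior is Beta(9+22, 8.6+24) = Beta(31, 32.6).
For Beta(a, b) with a, b > 1 the mode is (a−1)/(a+b−2) = 30/61.6 ≈ 0.487.

p̂_MAP = 0.487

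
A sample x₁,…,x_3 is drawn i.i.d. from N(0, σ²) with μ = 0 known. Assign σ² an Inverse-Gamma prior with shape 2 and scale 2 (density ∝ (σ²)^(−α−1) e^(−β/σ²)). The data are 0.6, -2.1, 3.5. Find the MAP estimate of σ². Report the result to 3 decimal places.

σ̂²_MAP = 2.336

Sum of squared deviations about the known mean: SS = (0.6−0)² + (-2.1−0)² + (3.5−0)² = 17.02.
The Normal likelihood contributes (σ²)^(−n/2) exp(−SS/(2σ²)), so the posterior is Inverse-Gamma(α + n/2, β + SS/2) = Inverse-Gamma(3.5, 10.51).
The mode of Inverse-Gamma(a, b) is b/(a+1) = 10.51/4.5 ≈ 2.336.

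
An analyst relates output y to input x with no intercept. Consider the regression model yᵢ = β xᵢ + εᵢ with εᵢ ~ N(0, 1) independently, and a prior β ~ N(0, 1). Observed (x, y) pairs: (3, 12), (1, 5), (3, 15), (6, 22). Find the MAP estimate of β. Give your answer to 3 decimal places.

β̂_MAP = 3.893

log p(β | y) = −Σ(yᵢ − βxᵢ)²/(2·1) − β²/(2·1) + const.
Setting the derivative to zero: Σxᵢ(yᵢ − βxᵢ)/1 − β/1 = 0, so β = Σxᵢyᵢ / (Σxᵢ² + σ²/τ²).
Σxᵢyᵢ = 3·12 + 1·5 + 3·15 + 6·22 = 218; Σxᵢ² = 55; σ²/τ² = 1.
β̂_MAP = 218 / (55 + 1) = 218/56 ≈ 3.893.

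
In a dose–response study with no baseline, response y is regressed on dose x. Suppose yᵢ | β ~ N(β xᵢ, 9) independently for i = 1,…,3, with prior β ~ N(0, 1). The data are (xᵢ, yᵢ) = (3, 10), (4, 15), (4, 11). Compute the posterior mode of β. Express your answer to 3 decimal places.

β̂_MAP = 2.680

log p(β | y) = −Σ(yᵢ − βxᵢ)²/(2·9) − β²/(2·1) + const.
Setting the derivative to zero: Σxᵢ(yᵢ − βxᵢ)/9 − β/1 = 0, so β = Σxᵢyᵢ / (Σxᵢ² + σ²/τ²).
Σxᵢyᵢ = 3·10 + 4·15 + 4·11 = 134; Σxᵢ² = 41; σ²/τ² = 9.
β̂_MAP = 134 / (41 + 9) = 134/50 ≈ 2.680.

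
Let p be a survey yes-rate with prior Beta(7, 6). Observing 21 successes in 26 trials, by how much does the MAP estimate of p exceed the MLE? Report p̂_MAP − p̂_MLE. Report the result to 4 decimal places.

MAP − MLE = -0.0780

Posterior is Beta(28, 11); MAP = (28−1)/(39−2) = 27/37 ≈ 0.72973.
MLE ignores the prior: p̂_MLE = k/n = 21/26 ≈ 0.80769.
Difference = 27/37 − 21/26 = -75/962 ≈ -0.0780.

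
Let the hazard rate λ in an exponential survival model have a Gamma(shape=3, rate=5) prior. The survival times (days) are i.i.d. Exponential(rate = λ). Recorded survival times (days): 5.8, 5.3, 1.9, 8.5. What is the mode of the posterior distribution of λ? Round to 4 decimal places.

The Exponential(rate=λ) likelihood is ∝ λ^n e^(−λΣtᵢ). Here n = 4 and Σtᵢ = 5.8 + 5.3 + 1.9 + 8.5 = 21.5.
Posterior ∝ λ^2e^(−5λ) · λ^4e^(−21.5λ) = λ^6e^(−26.5λ), i.e. Gamma(7, 26.5).
Mode = (a−1)/b = 6/26.5 ≈ 0.2264.

λ̂_MAP = 0.2264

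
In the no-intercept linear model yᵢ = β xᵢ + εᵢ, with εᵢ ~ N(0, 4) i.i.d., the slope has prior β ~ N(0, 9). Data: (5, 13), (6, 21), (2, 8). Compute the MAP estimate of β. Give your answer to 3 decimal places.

log p(β | y) = −Σ(yᵢ − βxᵢ)²/(2·4) − β²/(2·9) + const.
Setting the derivative to zero: Σxᵢ(yᵢ − βxᵢ)/4 − β/9 = 0, so β = Σxᵢyᵢ / (Σxᵢ² + σ²/τ²).
Σxᵢyᵢ = 5·13 + 6·21 + 2·8 = 207; Σxᵢ² = 65; σ²/τ² = 4/9.
β̂_MAP = 207 / (65 + 4/9) = 207/(589/9) = 1863/589 ≈ 3.163.

β̂_MAP = 3.163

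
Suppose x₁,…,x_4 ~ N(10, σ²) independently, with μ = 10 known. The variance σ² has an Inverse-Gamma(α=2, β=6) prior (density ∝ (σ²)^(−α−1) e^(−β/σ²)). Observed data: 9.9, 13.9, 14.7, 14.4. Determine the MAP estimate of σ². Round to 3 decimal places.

σ̂²_MAP = 6.867

Sum of squared deviations about the known mean: SS = (9.9−10)² + (13.9−10)² + (14.7−10)² + (14.4−10)² = 56.67.
The Normal likelihood contributes (σ²)^(−n/2) exp(−SS/(2σ²)), so the posterior is Inverse-Gamma(α + n/2, β + SS/2) = Inverse-Gamma(4, 34.335).
The mode of Inverse-Gamma(a, b) is b/(a+1) = 34.335/5 ≈ 6.867.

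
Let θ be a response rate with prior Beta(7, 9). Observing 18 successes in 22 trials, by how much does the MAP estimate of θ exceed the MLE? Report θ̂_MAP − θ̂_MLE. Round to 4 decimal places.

MAP − MLE = -0.1515

Posterior is Beta(25, 13); MAP = (25−1)/(38−2) = 24/36 ≈ 0.66667.
MLE ignores the prior: θ̂_MLE = k/n = 18/22 ≈ 0.81818.
Difference = 24/36 − 18/22 = -5/33 ≈ -0.1515.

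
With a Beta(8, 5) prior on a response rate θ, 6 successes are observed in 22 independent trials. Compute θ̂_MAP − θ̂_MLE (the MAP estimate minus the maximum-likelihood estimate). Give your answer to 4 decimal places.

MAP − MLE = 0.1212

Posterior is Beta(14, 21); MAP = (14−1)/(35−2) = 13/33 ≈ 0.39394.
MLE ignores the prior: θ̂_MLE = k/n = 6/22 ≈ 0.27273.
Difference = 13/33 − 6/22 = 4/33 ≈ 0.1212.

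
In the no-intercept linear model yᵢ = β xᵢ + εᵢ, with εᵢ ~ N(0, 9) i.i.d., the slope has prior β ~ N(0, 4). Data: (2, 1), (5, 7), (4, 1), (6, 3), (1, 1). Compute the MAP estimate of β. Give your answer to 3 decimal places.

log p(β | y) = −Σ(yᵢ − βxᵢ)²/(2·9) − β²/(2·4) + const.
Setting the derivative to zero: Σxᵢ(yᵢ − βxᵢ)/9 − β/4 = 0, so β = Σxᵢyᵢ / (Σxᵢ² + σ²/τ²).
Σxᵢyᵢ = 2·1 + 5·7 + 4·1 + 6·3 + 1·1 = 60; Σxᵢ² = 82; σ²/τ² = 2.25.
β̂_MAP = 60 / (82 + 2.25) = 60/84.25 ≈ 0.712.

β̂_MAP = 0.712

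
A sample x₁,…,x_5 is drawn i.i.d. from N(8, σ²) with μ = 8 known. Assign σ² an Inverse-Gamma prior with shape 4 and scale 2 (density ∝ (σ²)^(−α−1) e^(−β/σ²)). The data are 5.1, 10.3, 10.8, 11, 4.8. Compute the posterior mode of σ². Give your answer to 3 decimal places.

σ̂²_MAP = 2.985

Sum of squared deviations about the known mean: SS = (5.1−8)² + (10.3−8)² + (10.8−8)² + (11−8)² + (4.8−8)² = 40.78.
The Normal likelihood contributes (σ²)^(−n/2) exp(−SS/(2σ²)), so the posterior is Inverse-Gamma(α + n/2, β + SS/2) = Inverse-Gamma(6.5, 22.39).
The mode of Inverse-Gamma(a, b) is b/(a+1) = 22.39/7.5 ≈ 2.985.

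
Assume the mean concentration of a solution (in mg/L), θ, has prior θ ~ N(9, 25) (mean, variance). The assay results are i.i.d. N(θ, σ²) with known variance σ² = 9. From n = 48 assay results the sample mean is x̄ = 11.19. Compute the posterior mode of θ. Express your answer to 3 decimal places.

n = 48, x̄ = 11.19.
For a Normal prior and Normal likelihood with known variance, the posterior is Normal; its mode equals its mean, the precision-weighted average.
Prior precision 1/σ₀² = 1/25 = 0.04; data precision n/σ² = 48/9 = 16/3.
θ̂ = (0.04·9 + (16/3)·11.19) / (0.04 + 16/3) = 60.04/(403/75) = 4503/403 ≈ 11.174.

θ̂_MAP = 11.174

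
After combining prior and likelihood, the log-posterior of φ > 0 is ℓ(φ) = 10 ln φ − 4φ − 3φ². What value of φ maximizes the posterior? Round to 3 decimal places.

ℓ'(φ) = 10/φ − 4 − 6φ. Setting this to zero and multiplying by φ: 6φ² + 4φ − 10 = 0.
φ = (−4 + √(4² + 4·6·10)) / (2·6) = (−4 + √256) / 12 = (−4 + 16)/12 = 1.
ℓ''(φ) = −10/φ² − 6 < 0, confirming a maximum.

φ̂_MAP = 1.000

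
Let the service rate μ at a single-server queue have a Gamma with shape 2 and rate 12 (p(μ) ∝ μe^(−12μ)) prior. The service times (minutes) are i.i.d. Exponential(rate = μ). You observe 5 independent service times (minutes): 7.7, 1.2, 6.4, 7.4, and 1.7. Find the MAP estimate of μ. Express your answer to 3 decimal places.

The Exponential(rate=μ) likelihood is ∝ μ^n e^(−μΣtᵢ). Here n = 5 and Σtᵢ = 7.7 + 1.2 + 6.4 + 7.4 + 1.7 = 24.4.
Posterior ∝ μe^(−12μ) · μ^5e^(−24.4μ) = μ^6e^(−36.4μ), i.e. Gamma(7, 36.4).
Mode = (a−1)/b = 6/36.4 ≈ 0.165.

μ̂_MAP = 0.165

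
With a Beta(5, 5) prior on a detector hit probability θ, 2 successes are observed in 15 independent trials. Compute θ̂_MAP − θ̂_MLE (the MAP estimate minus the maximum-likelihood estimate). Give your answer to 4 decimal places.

MAP − MLE = 0.1275

Posterior is Beta(7, 18); MAP = (7−1)/(25−2) = 6/23 ≈ 0.26087.
MLE ignores the prior: θ̂_MLE = k/n = 2/15 ≈ 0.13333.
Difference = 6/23 − 2/15 = 44/345 ≈ 0.1275.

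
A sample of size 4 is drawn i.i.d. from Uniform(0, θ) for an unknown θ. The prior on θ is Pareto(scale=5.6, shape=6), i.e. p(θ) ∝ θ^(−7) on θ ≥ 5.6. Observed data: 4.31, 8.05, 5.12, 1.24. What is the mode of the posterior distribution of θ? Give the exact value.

The Uniform(0, θ) likelihood is θ^(−n) for θ ≥ max(xᵢ), zero otherwise. Here max(xᵢ) = 8.05.
Posterior ∝ θ^(−7) · θ^(−4) = θ^(−11) on θ ≥ max(5.6, 8.05) = 8.05.
This density is strictly decreasing in θ, so the posterior mode lies at the lower boundary of the support.

θ̂_MAP = 8.05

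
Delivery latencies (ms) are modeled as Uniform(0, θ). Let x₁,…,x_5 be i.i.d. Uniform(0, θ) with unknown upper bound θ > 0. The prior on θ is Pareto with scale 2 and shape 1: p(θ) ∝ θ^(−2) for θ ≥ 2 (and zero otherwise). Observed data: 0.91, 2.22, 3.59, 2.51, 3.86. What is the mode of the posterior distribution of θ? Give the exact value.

θ̂_MAP = 3.86

The Uniform(0, θ) likelihood is θ^(−n) for θ ≥ max(xᵢ), zero otherwise. Here max(xᵢ) = 3.86.
Posterior ∝ θ^(−2) · θ^(−5) = θ^(−7) on θ ≥ max(2, 3.86) = 3.86.
This density is strictly decreasing in θ, so the posterior mode lies at the lower boundary of the support.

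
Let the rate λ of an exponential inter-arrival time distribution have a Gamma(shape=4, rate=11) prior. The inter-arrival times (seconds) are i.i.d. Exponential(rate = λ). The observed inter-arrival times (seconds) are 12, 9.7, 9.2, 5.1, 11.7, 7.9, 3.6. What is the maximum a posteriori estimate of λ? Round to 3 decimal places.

The Exponential(rate=λ) likelihood is ∝ λ^n e^(−λΣtᵢ). Here n = 7 and Σtᵢ = 12 + 9.7 + 9.2 + 5.1 + 11.7 + 7.9 + 3.6 = 59.2.
Posterior ∝ λ^3e^(−11λ) · λ^7e^(−59.2λ) = λ^10e^(−70.2λ), i.e. Gamma(11, 70.2).
Mode = (a−1)/b = 10/70.2 ≈ 0.142.

λ̂_MAP = 0.142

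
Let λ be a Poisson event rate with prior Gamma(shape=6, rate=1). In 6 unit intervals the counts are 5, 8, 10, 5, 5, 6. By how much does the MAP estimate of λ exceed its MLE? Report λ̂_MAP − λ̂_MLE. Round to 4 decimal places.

MAP − MLE = -0.2143

Σxᵢ = 39. Posterior is Gamma(45, 7); MAP = (45−1)/7 = 44/7 ≈ 6.28571.
MLE = x̄ = 39/6 ≈ 6.50000.
Difference = 44/7 − 39/6 = -3/14 ≈ -0.2143.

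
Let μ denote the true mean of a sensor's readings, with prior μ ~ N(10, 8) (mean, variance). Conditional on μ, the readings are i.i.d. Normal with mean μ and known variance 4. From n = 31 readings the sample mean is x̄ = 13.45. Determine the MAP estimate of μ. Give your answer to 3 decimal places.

n = 31, x̄ = 13.45.
For a Normal prior and Normal likelihood with known variance, the posterior is Normal; its mode equals its mean, the precision-weighted average.
Prior precision 1/σ₀² = 1/8 = 0.125; data precision n/σ² = 31/4 = 7.75.
μ̂ = (0.125·10 + 7.75·13.45) / (0.125 + 7.75) = 105.4875/7.875 = 2813/210 ≈ 13.395.

μ̂_MAP = 13.395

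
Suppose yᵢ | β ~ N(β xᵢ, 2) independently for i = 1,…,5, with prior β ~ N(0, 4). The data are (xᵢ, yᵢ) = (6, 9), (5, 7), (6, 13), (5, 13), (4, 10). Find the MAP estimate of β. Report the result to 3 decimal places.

log p(β | y) = −Σ(yᵢ − βxᵢ)²/(2·2) − β²/(2·4) + const.
Setting the derivative to zero: Σxᵢ(yᵢ − βxᵢ)/2 − β/4 = 0, so β = Σxᵢyᵢ / (Σxᵢ² + σ²/τ²).
Σxᵢyᵢ = 6·9 + 5·7 + 6·13 + 5·13 + 4·10 = 272; Σxᵢ² = 138; σ²/τ² = 0.5.
β̂_MAP = 272 / (138 + 0.5) = 272/138.5 ≈ 1.964.

β̂_MAP = 1.964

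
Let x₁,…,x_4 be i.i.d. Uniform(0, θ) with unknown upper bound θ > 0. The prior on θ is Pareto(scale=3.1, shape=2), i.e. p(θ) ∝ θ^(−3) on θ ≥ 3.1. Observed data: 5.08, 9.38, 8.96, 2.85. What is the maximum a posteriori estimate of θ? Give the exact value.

θ̂_MAP = 9.38

The Uniform(0, θ) likelihood is θ^(−n) for θ ≥ max(xᵢ), zero otherwise. Here max(xᵢ) = 9.38.
Posterior ∝ θ^(−3) · θ^(−4) = θ^(−7) on θ ≥ max(3.1, 9.38) = 9.38.
This density is strictly decreasing in θ, so the posterior mode lies at the lower boundary of the support.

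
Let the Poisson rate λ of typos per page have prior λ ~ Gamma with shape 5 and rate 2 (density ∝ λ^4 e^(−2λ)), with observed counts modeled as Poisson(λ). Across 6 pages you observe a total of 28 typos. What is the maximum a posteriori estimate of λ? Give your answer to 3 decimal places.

λ̂_MAP = 4.000

Σxᵢ = 28, n = 6.
Posterior ∝ λ^4e^(−2λ) · λ^28e^(−6λ) = λ^32e^(−8λ), i.e. Gamma(shape=33, rate=8).
The mode of a Gamma(a, b) with a ≥ 1 (shape–rate) is (a−1)/b = 32/8 ≈ 4.000.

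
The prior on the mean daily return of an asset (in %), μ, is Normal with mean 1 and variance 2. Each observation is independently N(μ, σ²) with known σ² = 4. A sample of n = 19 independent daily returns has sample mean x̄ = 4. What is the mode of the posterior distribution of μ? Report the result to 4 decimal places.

n = 19, x̄ = 4.
For a Normal prior and Normal likelihood with known variance, the posterior is Normal; its mode equals its mean, the precision-weighted average.
Prior precision 1/σ₀² = 1/2 = 0.5; data precision n/σ² = 19/4 = 4.75.
μ̂ = (0.5·1 + 4.75·4) / (0.5 + 4.75) = 19.5/5.25 = 26/7 ≈ 3.7143.

μ̂_MAP = 3.7143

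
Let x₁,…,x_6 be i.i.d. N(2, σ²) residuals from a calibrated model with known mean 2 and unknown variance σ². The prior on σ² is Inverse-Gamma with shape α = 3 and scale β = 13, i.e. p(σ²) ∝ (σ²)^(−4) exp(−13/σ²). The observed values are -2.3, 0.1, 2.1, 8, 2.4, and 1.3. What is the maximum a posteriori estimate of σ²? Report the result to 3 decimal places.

σ̂²_MAP = 6.054

Sum of squared deviations about the known mean: SS = (-2.3−2)² + (0.1−2)² + (2.1−2)² + (8−2)² + (2.4−2)² + (1.3−2)² = 58.76.
The Normal likelihood contributes (σ²)^(−n/2) exp(−SS/(2σ²)), so the posterior is Inverse-Gamma(α + n/2, β + SS/2) = Inverse-Gamma(6, 42.38).
The mode of Inverse-Gamma(a, b) is b/(a+1) = 42.38/7 ≈ 6.054.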